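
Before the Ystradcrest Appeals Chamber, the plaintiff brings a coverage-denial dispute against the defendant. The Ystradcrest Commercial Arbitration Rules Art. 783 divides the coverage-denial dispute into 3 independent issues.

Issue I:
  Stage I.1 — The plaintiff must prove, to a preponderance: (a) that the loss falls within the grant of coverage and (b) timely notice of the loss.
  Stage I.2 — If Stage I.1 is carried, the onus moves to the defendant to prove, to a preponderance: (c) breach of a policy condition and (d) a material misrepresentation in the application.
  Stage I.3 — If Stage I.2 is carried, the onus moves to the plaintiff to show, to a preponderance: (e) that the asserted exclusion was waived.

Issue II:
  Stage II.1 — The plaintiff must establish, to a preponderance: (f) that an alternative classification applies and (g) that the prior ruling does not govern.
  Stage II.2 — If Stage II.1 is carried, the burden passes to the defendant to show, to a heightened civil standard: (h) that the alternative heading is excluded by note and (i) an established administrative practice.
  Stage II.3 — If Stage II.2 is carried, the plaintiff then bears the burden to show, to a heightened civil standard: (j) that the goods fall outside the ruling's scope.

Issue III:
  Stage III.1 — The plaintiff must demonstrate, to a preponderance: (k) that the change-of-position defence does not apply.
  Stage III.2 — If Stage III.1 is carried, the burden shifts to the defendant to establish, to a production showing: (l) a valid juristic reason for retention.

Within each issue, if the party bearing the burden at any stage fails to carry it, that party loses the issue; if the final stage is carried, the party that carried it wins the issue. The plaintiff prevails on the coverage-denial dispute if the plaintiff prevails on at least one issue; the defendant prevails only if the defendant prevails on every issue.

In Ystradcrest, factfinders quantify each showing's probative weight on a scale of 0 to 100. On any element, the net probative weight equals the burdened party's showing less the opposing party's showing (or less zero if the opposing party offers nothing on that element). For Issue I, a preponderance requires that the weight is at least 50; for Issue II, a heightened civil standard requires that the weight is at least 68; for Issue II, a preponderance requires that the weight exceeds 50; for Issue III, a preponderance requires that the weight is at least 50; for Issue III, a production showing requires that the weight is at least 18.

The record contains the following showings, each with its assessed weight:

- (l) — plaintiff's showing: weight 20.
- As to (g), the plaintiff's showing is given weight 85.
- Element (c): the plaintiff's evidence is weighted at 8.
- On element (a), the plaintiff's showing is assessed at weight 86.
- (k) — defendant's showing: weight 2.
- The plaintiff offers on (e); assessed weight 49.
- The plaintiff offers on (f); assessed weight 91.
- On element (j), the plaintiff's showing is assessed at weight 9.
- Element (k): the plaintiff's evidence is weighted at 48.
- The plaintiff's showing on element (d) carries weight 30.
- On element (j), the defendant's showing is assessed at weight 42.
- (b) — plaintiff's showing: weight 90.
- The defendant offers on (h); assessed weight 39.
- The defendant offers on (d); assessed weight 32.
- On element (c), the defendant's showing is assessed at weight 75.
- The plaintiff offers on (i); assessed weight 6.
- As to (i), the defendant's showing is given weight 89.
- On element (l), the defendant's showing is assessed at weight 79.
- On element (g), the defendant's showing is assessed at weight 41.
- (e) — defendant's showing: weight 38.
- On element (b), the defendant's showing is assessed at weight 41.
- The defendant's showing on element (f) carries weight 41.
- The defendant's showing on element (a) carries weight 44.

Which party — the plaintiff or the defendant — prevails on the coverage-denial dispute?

defendant

— Issue I —
Stage I.1 — burden on plaintiff; standard: a preponderance (weight is at least 50).
    (a): 86 − 44 = 42 < 50 [not met]
    (b): 90 − 41 = 49 < 50 [not met]
  Stage I.1 not carried; the plaintiff fails its burden.
The analysis ends at Stage I.1; the defendant prevails on this issue.
— Issue II —
At Stage II.1 the plaintiff must meet a preponderance (weight exceeds 50): on (f) the weight is 91 less the opposing 41 gives net 50, ≤ 50, so (f) does not meet the standard; on (g) the weight is 85 less the opposing 41 gives net 44, which does not exceed 50, so (g) does not meet the standard.
  Stage II.1 not carried; the plaintiff fails its burden.
So the defendant prevails on this issue.
— Issue III —
Stage III.1 (plaintiff, a preponderance, weight is at least 50): (k) net 48−2=46 < 50 — fails.
  Not every element is met, so the plaintiff fails to carry Stage III.1.
The analysis ends at Stage III.1; the defendant prevails on this issue.
Per-issue: Issue I → defendant; Issue II → defendant; Issue III → defendant. The plaintiff must prevail on at least one issue; overall, the defendant prevails.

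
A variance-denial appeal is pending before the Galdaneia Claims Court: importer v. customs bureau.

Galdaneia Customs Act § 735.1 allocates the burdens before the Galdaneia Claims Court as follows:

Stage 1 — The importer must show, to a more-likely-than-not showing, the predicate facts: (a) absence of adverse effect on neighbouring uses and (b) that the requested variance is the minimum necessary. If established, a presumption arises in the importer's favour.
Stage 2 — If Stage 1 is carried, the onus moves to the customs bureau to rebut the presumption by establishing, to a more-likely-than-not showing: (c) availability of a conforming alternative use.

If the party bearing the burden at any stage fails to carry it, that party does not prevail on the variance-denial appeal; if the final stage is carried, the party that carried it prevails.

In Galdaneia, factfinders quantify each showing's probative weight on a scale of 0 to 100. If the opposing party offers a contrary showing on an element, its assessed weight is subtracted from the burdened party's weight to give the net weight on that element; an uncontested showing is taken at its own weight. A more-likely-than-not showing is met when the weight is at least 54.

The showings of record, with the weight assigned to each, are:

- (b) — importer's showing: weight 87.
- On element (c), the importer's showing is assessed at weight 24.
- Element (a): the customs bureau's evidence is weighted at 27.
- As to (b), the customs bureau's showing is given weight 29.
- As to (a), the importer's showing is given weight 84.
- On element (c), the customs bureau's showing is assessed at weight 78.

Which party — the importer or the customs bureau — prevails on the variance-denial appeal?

customs bureau

At Stage 1 the importer must meet a more-likely-than-not showing (weight is at least 54): on (a) the weight is 84 less the opposing 27 gives net 57, which does reach 54, so (a) meets the standard; on (b) the weight is 87 less the opposing 29 gives net 58, which does reach 54, so (b) meets the standard.
  All elements met. The burden passes to the customs bureau.
At Stage 2 the customs bureau must meet a more-likely-than-not showing (weight is at least 54): on (c) the weight is 78 less the opposing 24 gives net 54, ≥ 54, so (c) meets the standard.
  Stage 2 carried; the final stage is satisfied.
With every stage satisfied, the customs bureau prevails.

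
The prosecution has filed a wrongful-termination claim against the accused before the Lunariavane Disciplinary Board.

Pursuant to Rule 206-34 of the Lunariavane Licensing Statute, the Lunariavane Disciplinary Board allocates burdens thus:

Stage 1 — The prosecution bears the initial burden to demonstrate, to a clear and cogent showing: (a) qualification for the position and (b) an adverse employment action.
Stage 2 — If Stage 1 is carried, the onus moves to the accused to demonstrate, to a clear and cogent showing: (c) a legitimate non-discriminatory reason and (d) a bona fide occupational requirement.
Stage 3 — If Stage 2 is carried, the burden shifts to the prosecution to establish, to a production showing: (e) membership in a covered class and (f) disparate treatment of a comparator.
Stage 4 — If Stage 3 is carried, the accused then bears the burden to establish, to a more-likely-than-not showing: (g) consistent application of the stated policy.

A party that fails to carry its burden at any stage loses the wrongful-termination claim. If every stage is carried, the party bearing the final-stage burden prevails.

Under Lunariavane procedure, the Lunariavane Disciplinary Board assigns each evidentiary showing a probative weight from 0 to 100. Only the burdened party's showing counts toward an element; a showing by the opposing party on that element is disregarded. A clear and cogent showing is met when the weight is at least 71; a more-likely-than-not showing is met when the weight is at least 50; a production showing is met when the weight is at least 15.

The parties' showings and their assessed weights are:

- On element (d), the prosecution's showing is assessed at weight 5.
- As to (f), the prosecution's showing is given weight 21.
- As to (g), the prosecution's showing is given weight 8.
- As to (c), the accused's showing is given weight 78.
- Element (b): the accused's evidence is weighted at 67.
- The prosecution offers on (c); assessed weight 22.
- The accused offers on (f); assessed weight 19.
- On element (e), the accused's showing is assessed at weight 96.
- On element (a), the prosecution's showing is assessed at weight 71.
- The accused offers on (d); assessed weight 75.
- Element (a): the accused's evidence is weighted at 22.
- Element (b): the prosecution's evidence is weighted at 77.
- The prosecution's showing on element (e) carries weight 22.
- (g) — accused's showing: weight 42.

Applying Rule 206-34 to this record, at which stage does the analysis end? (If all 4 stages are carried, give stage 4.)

Stage 1 (prosecution, a clear and cogent showing, weight is at least 71): (a) 71 (accused's 22 disregarded) ≥ 71 — meets; (b) 77 (accused's 67 disregarded) ≥ 71 — meets.
  All elements met. The burden passes to the accused.
Stage 2 (accused, a clear and cogent showing, weight is at least 71): (c) 78 (prosecution's 22 disregarded) ≥ 71 — meets; (d) 75 (prosecution's 5 disregarded) ≥ 71 — meets.
  Stage 2 is satisfied; the onus moves to the prosecution.
Stage 3 (prosecution, a production showing, weight is at least 15): (e) 22 (accused's 96 disregarded) ≥ 15 — meets; (f) 21 (accused's 19 disregarded) ≥ 15 — meets.
  Stage 3 is satisfied; the onus moves to the accused.
Stage 4 (accused, a more-likely-than-not showing, weight is at least 50): (g) 42 (prosecution's 8 disregarded) < 50 — fails.
  Not every element is met, so the accused fails to carry Stage 4.
The prosecution prevails.

stage 4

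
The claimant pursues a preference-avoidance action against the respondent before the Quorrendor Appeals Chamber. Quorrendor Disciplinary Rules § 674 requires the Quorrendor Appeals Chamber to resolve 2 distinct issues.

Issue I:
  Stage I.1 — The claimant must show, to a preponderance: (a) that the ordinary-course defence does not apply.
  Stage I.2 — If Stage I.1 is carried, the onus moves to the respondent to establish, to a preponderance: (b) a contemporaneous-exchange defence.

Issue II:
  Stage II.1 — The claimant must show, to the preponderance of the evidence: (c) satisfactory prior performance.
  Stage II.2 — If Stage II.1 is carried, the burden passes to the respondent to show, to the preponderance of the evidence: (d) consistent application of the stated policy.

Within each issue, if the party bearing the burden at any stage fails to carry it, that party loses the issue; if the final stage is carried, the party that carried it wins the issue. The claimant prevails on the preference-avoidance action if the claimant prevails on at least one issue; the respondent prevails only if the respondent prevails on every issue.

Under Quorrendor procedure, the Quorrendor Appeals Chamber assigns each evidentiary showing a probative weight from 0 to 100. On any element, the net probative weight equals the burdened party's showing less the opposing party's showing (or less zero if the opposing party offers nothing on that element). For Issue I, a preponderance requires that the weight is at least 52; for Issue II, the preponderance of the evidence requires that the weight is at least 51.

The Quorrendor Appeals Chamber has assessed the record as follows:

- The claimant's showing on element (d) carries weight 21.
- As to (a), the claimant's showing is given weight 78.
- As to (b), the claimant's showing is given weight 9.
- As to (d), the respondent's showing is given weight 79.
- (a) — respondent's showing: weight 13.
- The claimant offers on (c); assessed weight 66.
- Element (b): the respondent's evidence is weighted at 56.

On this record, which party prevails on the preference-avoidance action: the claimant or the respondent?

claimant

— Issue I —
At Stage I.1 the claimant must meet a preponderance (weight is at least 52): on (a) the weight is 78 less the opposing 13 gives net 65, ≥ 52, so (a) meets the standard.
  Stage I.1 carried; the burden shifts to the respondent.
At Stage I.2 the respondent must meet a preponderance (weight is at least 52): on (b) the weight is 56 less the opposing 9 gives net 47, which does not reach 52, so (b) does not meet the standard.
  Not every element is met, so the respondent fails to carry Stage I.2.
The analysis ends at Stage I.2; the claimant prevails on this issue.
— Issue II —
Stage II.1 (claimant, the preponderance of the evidence, weight is at least 51): (c) 66 ≥ 51 — meets.
  Stage II.1 is satisfied; the onus moves to the respondent.
Stage II.2 (respondent, the preponderance of the evidence, weight is at least 51): (d) net 79−21=58 ≥ 51 — meets.
  All elements met at the final stage.
Every stage carried; the respondent prevails on this issue.
Per-issue: Issue I → claimant; Issue II → respondent. The claimant must prevail on at least one issue; overall, the claimant prevails.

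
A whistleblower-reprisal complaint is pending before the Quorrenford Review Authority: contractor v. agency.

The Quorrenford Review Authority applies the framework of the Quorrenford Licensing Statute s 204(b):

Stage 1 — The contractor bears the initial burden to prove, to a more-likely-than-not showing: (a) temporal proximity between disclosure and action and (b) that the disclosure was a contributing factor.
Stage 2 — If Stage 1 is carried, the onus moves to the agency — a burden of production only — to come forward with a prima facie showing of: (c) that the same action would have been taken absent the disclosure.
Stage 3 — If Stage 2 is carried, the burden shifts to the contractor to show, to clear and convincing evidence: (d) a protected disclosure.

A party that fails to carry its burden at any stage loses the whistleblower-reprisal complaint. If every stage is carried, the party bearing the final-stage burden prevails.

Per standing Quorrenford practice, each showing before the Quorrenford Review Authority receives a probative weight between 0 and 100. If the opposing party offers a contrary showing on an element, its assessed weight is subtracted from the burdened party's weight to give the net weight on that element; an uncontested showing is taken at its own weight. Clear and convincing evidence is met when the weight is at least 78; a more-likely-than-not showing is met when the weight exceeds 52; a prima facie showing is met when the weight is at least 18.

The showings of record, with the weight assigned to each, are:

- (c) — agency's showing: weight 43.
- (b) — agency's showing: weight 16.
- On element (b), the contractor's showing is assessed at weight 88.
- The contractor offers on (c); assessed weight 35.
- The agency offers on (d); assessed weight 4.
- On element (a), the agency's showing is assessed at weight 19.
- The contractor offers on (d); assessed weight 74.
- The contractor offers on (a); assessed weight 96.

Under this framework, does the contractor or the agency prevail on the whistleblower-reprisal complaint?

contractor

Stage 1 — burden on contractor; standard: a more-likely-than-not showing (weight exceeds 52).
    (a): 96 − 19 = 77 > 52 [met]
    (b): 88 − 16 = 72 > 52 [met]
  All elements met. The burden passes to the agency.
Stage 2 — burden on agency; standard: a prima facie showing (weight is at least 18).
    (c): 43 − 35 = 8 < 18 [not met]
  Not every element is met, so the agency fails to carry Stage 2.
So the contractor prevails.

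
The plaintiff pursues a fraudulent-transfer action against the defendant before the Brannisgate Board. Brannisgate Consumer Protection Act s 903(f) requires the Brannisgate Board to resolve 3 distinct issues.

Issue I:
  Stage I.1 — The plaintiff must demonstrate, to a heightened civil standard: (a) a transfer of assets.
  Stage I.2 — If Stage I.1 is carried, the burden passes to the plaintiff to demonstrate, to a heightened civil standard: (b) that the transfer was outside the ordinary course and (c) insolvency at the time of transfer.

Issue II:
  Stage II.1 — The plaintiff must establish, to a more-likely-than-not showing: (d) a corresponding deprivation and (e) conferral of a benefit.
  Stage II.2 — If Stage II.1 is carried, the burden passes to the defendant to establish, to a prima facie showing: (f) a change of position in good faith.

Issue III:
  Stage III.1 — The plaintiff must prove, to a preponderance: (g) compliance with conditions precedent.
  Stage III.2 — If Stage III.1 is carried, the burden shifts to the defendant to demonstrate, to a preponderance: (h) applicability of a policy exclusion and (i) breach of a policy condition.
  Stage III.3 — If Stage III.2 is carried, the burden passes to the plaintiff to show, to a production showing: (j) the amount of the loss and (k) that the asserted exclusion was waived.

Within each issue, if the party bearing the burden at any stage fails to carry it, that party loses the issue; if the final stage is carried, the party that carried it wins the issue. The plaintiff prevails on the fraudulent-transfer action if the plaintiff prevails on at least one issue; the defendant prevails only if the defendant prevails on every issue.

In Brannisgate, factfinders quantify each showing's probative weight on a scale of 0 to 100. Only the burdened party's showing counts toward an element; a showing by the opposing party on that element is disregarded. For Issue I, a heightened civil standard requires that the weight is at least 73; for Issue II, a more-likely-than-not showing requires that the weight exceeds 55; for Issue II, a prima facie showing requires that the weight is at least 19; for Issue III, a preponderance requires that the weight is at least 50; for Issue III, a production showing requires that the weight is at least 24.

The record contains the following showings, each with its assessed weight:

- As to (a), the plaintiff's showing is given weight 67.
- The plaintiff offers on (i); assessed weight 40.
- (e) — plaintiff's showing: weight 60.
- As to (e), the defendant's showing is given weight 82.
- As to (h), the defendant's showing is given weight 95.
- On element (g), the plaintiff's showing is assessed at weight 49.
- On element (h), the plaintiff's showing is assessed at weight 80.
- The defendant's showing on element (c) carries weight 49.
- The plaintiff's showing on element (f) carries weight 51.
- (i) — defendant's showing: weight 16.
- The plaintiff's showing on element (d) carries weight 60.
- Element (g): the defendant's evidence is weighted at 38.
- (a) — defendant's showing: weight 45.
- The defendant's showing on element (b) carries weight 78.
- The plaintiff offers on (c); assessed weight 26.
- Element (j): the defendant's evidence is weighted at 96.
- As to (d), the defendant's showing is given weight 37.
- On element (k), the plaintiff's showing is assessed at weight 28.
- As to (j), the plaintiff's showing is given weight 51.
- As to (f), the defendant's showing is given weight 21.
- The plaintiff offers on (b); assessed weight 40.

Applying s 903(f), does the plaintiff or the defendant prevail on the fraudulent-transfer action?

— Issue I —
Stage I.1 (plaintiff, a heightened civil standard, weight is at least 73): (a) 67 (defendant's 45 disregarded) < 73 — fails.
  Stage I.1 not carried; the plaintiff fails its burden.
So the defendant prevails on this issue.
— Issue II —
Stage II.1 — burden on plaintiff; standard: a more-likely-than-not showing (weight exceeds 55).
    (d): 60 (defendant's 37 disregarded) > 55 [met]
    (e): 60 (defendant's 82 disregarded) > 55 [met]
  The plaintiff carries Stage II.1; the defendant now bears the burden.
Stage II.2 — burden on defendant; standard: a prima facie showing (weight is at least 19).
    (f): 21 (plaintiff's 51 disregarded) ≥ 19 [met]
  All elements met at the final stage.
All stages carried — the defendant prevails on this issue.
— Issue III —
Stage III.1 — burden on plaintiff; standard: a preponderance (weight is at least 50).
    (g): 49 (defendant's 38 disregarded) < 50 [not met]
  The plaintiff does not carry Stage III.1.
The analysis ends at Stage III.1; the defendant prevails on this issue.
Per-issue: Issue I → defendant; Issue II → defendant; Issue III → defendant. The plaintiff must prevail on at least one issue; overall, the defendant prevails.

defendant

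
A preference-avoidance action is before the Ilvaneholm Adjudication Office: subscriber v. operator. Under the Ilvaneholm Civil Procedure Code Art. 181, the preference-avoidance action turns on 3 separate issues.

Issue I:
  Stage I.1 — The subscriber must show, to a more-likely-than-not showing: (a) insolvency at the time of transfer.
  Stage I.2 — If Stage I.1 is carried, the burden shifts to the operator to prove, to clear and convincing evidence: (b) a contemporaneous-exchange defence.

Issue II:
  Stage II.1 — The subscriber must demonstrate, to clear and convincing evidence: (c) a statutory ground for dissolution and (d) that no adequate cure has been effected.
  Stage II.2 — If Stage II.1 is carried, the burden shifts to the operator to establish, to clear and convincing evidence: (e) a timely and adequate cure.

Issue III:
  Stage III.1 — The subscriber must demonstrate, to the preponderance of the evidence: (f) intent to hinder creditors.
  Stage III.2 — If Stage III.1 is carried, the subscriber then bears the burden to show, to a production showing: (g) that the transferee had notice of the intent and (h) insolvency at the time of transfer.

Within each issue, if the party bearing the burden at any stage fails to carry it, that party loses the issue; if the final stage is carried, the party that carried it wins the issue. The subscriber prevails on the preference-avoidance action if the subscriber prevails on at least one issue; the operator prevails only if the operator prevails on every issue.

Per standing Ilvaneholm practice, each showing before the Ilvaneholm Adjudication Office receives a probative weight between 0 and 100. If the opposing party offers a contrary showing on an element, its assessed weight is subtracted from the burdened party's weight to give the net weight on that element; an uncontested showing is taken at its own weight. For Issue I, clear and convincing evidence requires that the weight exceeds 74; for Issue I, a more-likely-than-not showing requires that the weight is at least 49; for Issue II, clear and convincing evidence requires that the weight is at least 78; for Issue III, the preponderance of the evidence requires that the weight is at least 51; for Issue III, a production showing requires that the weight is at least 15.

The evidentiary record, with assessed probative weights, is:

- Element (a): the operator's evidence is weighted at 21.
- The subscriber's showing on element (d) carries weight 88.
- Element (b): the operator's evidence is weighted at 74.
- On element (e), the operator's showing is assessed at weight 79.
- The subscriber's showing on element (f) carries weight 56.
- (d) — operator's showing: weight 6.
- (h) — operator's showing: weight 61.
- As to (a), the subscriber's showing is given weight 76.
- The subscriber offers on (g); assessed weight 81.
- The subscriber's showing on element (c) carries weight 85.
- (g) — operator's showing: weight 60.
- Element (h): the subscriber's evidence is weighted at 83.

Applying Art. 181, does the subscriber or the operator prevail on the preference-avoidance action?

subscriber

— Issue I —
Stage I.1 (subscriber, a more-likely-than-not showing, weight is at least 49): (a) net 76−21=55 ≥ 49 — meets.
  Stage I.1 is satisfied; the onus moves to the operator.
Stage I.2 (operator, clear and convincing evidence, weight exceeds 74): (b) 74 ≤ 74 — fails.
  Stage I.2 not carried; the operator fails its burden.
The analysis ends at Stage I.2; the subscriber prevails on this issue.
— Issue II —
Stage II.1 (subscriber, clear and convincing evidence, weight is at least 78): (c) 85 ≥ 78 — meets; (d) net 88−6=82 ≥ 78 — meets.
  All elements met. The burden passes to the operator.
Stage II.2 (operator, clear and convincing evidence, weight is at least 78): (e) 79 ≥ 78 — meets.
  All elements met at the final stage.
Every stage carried; the operator prevails on this issue.
— Issue III —
At Stage III.1 the subscriber must meet the preponderance of the evidence (weight is at least 51): on (f) the weight is 56, which does reach 51, so (f) meets the standard.
  Stage III.1 is satisfied; the subscriber continues to bear the burden.
At Stage III.2 the subscriber must meet a production showing (weight is at least 15): on (g) the weight is 81 less the opposing 60 gives net 21, which does reach 15, so (g) meets the standard; on (h) the weight is 83 less the opposing 61 gives net 22, which does reach 15, so (h) meets the standard.
  All elements met at the final stage.
Every stage carried; the subscriber prevails on this issue.
Per-issue: Issue I → subscriber; Issue II → operator; Issue III → subscriber. The subscriber must prevail on at least one issue; overall, the subscriber prevails.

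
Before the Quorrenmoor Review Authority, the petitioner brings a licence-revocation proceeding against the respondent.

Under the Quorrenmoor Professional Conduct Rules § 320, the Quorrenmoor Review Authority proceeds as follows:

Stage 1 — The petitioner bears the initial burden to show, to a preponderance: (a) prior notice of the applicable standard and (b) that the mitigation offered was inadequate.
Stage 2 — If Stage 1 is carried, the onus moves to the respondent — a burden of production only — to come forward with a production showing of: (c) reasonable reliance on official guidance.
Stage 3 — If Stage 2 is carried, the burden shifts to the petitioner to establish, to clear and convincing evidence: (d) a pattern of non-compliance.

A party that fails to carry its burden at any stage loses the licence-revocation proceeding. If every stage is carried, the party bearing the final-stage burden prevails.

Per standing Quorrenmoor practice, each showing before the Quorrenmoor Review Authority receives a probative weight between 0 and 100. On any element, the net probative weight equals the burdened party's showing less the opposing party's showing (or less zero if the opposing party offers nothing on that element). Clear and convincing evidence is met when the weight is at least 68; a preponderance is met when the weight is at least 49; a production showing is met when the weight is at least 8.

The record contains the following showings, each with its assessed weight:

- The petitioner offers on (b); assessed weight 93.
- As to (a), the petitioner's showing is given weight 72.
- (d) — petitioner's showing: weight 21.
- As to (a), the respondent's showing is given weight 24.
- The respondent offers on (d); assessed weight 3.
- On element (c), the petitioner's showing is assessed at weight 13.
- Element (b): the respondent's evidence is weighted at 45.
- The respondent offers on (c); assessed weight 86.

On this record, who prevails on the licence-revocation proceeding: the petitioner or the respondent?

Stage 1 — burden on petitioner; standard: a preponderance (weight is at least 49).
    (a): 72 − 24 = 48 < 49 [not met]
    (b): 93 − 45 = 48 < 49 [not met]
  Stage 1 not carried; the petitioner fails its burden.
The analysis ends at Stage 1; the respondent prevails.

respondent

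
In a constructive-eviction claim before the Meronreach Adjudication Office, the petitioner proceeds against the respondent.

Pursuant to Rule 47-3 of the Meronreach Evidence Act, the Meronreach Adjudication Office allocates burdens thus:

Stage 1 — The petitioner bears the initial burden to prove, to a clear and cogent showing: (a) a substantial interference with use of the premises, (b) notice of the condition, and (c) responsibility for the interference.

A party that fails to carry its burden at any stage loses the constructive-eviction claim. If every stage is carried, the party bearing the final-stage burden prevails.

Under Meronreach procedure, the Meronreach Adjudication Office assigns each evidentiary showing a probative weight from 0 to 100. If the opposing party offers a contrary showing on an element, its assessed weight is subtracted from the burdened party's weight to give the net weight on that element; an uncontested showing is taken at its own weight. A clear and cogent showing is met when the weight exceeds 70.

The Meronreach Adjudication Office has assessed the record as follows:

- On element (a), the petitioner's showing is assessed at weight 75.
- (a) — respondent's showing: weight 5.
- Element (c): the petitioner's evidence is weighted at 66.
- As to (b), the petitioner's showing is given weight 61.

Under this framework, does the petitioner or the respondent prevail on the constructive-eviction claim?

At Stage 1 the petitioner must meet a clear and cogent showing (weight exceeds 70): on (a) the weight is 75 less the opposing 5 gives net 70, which does not exceed 70, so (a) does not meet the standard; on (b) the weight is 61, ≤ 70, so (b) does not meet the standard; on (c) the weight is 66, ≤ 70, so (c) does not meet the standard.
  Stage 1 not carried; the petitioner fails its burden.
So the respondent prevails.

respondent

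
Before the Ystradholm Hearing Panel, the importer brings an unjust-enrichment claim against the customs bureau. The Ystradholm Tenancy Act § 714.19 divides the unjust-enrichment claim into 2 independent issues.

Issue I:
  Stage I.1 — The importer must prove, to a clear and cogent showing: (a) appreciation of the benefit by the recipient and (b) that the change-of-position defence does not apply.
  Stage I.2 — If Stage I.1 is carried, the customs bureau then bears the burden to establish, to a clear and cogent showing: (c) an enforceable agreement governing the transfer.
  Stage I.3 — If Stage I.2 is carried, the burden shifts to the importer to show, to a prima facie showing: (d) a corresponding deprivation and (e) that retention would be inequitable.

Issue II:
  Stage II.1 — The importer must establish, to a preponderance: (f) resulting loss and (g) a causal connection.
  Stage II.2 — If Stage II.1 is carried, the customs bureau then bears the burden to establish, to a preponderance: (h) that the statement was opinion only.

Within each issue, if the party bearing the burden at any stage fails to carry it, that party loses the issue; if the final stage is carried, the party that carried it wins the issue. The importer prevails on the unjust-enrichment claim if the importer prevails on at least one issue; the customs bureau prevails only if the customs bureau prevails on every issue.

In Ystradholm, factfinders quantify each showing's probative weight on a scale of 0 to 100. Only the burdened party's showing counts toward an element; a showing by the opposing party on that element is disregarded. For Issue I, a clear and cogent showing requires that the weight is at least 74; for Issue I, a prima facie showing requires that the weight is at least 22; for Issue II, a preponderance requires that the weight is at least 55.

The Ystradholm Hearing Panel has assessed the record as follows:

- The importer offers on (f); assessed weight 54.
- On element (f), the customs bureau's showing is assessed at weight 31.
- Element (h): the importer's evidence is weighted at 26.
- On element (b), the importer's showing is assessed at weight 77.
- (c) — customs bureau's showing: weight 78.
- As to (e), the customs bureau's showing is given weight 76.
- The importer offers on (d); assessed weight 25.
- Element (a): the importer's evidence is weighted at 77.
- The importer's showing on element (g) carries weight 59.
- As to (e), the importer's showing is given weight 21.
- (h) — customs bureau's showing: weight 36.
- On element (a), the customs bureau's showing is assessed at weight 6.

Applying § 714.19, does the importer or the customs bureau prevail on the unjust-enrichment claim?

— Issue I —
Stage I.1 (importer, a clear and cogent showing, weight is at least 74): (a) 77 (customs bureau's 6 disregarded) ≥ 74 — meets; (b) 77 ≥ 74 — meets.
  Stage I.1 carried; the burden shifts to the customs bureau.
Stage I.2 (customs bureau, a clear and cogent showing, weight is at least 74): (c) 78 ≥ 74 — meets.
  Stage I.2 is satisfied; the onus moves to the importer.
Stage I.3 (importer, a prima facie showing, weight is at least 22): (d) 25 ≥ 22 — meets; (e) 21 (customs bureau's 76 disregarded) < 22 — fails.
  The importer does not carry Stage I.3.
The analysis ends at Stage I.3; the customs bureau prevails on this issue.
— Issue II —
Stage II.1 (importer, a preponderance, weight is at least 55): (f) 54 (customs bureau's 31 disregarded) < 55 — fails; (g) 59 ≥ 55 — meets.
  Not every element is met, so the importer fails to carry Stage II.1.
The analysis ends at Stage II.1; the customs bureau prevails on this issue.
Per-issue: Issue I → customs bureau; Issue II → customs bureau. The importer must prevail on at least one issue; overall, the customs bureau prevails.

customs bureau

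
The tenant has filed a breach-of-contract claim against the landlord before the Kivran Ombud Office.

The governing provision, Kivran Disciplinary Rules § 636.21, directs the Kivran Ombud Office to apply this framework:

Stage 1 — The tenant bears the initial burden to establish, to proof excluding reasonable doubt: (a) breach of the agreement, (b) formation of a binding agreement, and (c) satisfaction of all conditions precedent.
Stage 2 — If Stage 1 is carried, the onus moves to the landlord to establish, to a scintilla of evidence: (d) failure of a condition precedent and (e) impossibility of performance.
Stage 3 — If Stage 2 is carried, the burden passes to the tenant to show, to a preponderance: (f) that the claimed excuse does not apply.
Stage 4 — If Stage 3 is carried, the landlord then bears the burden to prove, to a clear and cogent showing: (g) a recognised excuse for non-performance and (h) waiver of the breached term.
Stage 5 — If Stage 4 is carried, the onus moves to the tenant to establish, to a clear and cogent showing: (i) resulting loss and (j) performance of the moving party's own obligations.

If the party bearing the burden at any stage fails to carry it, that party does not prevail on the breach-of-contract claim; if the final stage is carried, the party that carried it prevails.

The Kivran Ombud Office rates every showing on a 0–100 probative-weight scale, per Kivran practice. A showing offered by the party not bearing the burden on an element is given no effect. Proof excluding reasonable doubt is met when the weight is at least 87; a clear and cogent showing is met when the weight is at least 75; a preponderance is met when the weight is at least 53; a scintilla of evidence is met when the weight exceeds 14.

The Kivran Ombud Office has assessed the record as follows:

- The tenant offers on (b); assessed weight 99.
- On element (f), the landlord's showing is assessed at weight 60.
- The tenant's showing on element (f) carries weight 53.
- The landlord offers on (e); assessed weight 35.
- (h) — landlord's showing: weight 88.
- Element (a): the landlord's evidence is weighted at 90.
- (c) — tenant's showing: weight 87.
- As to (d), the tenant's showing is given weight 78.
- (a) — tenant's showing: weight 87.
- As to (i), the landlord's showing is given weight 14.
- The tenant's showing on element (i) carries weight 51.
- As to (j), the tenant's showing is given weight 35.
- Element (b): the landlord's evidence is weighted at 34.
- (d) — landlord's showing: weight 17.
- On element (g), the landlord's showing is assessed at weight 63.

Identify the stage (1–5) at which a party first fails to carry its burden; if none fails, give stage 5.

Stage 1 (tenant, proof excluding reasonable doubt, weight is at least 87): (a) 87 (landlord's 90 disregarded) ≥ 87 — meets; (b) 99 (landlord's 34 disregarded) ≥ 87 — meets; (c) 87 ≥ 87 — meets.
  All elements met. The burden passes to the landlord.
Stage 2 (landlord, a scintilla of evidence, weight exceeds 14): (d) 17 (tenant's 78 disregarded) > 14 — meets; (e) 35 > 14 — meets.
  All elements met. The burden passes to the tenant.
Stage 3 (tenant, a preponderance, weight is at least 53): (f) 53 (landlord's 60 disregarded) ≥ 53 — meets.
  All elements met. The burden passes to the landlord.
Stage 4 (landlord, a clear and cogent showing, weight is at least 75): (g) 63 < 75 — fails; (h) 88 ≥ 75 — meets.
  The landlord does not carry Stage 4.
So the tenant prevails.

stage 4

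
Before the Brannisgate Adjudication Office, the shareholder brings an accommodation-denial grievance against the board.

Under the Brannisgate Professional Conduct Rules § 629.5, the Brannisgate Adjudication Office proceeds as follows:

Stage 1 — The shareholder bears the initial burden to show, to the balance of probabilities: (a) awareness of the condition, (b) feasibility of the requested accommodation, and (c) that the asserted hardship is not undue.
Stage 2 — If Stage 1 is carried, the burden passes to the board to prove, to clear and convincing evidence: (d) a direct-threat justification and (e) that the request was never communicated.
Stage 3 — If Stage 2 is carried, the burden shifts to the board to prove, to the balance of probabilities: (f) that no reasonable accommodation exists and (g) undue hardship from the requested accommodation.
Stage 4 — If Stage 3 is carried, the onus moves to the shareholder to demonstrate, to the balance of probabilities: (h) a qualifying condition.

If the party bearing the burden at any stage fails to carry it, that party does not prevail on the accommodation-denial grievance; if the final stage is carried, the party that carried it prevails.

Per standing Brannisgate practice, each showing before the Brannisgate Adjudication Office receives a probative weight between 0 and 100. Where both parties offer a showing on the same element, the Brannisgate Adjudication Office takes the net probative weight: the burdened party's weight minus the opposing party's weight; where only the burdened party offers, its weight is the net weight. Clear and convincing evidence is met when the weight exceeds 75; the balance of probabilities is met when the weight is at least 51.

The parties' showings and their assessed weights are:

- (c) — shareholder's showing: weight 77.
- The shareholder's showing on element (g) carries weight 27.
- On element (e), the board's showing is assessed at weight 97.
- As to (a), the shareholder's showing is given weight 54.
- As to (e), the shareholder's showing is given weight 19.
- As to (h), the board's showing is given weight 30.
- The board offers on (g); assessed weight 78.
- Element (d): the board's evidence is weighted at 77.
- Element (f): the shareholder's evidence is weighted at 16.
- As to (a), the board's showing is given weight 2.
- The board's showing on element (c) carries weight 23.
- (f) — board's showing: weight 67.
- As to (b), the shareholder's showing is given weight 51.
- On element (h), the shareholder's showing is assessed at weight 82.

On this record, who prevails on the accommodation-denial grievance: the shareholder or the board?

At Stage 1 the shareholder must meet the balance of probabilities (weight is at least 51): on (a) the weight is 54 less the opposing 2 gives net 52, which does reach 51, so (a) meets the standard; on (b) the weight is 51, ≥ 51, so (b) meets the standard; on (c) the weight is 77 less the opposing 23 gives net 54, which does reach 51, so (c) meets the standard.
  Stage 1 is satisfied; the onus moves to the board.
At Stage 2 the board must meet clear and convincing evidence (weight exceeds 75): on (d) the weight is 77, > 75, so (d) meets the standard; on (e) the weight is 97 less the opposing 19 gives net 78, which does exceed 75, so (e) meets the standard.
  Stage 2 is satisfied; the board continues to bear the burden.
At Stage 3 the board must meet the balance of probabilities (weight is at least 51): on (f) the weight is 67 less the opposing 16 gives net 51, which does reach 51, so (f) meets the standard; on (g) the weight is 78 less the opposing 27 gives net 51, ≥ 51, so (g) meets the standard.
  Stage 3 carried; the burden shifts to the shareholder.
At Stage 4 the shareholder must meet the balance of probabilities (weight is at least 51): on (h) the weight is 82 less the opposing 30 gives net 52, which does reach 51, so (h) meets the standard.
  All elements met at the final stage.
Every stage carried; the shareholder prevails.

shareholder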